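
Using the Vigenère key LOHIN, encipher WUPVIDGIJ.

HIWDVOUPR

Repeat the key across the message: LOHINLOHI
W(22)+L(11): 33≡7 → H
U(20)+O(14): 34≡8 → I
P(15)+H(7): 22 → W
V(21)+I(8): 29≡3 → D
I(8)+N(13): 21 → V
D(3)+L(11): 14 → O
G(6)+O(14): 20 → U
I(8)+H(7): 15 → P
J(9)+I(8): 17 → R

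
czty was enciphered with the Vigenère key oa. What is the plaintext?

Repeat the key across the ciphertext: oaoa
c(2)−o(14): -12≡14 → o
z(25)−a(0): 25 → z
t(19)−o(14): 5 → f
y(24)−a(0): 24 → y

ozfy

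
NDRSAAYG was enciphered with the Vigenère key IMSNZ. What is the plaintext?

FRZFBSMO

Repeat the key across the ciphertext: IMSNZIMS
N(13)−I(8): 5 → F
D(3)−M(12): -9≡17 → R
R(17)−S(18): -1≡25 → Z
S(18)−N(13): 5 → F
A(0)−Z(25): -25≡1 → B
A(0)−I(8): -8≡18 → S
Y(24)−M(12): 12 → M
G(6)−S(18): -12≡14 → O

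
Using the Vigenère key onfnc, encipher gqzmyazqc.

udezaomvp

Repeat the key across the message: onfnconfn
g(6)+o(14): 20 → u
q(16)+n(13): 29≡3 → d
z(25)+f(5): 30≡4 → e
m(12)+n(13): 25 → z
y(24)+c(2): 26≡0 → a
a(0)+o(14): 14 → o
z(25)+n(13): 38≡12 → m
q(16)+f(5): 21 → v
c(2)+n(13): 15 → p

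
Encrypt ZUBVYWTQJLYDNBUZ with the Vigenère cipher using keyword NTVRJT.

Repeat the key across the message: NTVRJTNTVRJTNTVR
Z(25)+N(13): 38≡12 → M
U(20)+T(19): 39≡13 → N
B(1)+V(21): 22 → W
V(21)+R(17): 38≡12 → M
Y(24)+J(9): 33≡7 → H
W(22)+T(19): 41≡15 → P
T(19)+N(13): 32≡6 → G
Q(16)+T(19): 35≡9 → J
J(9)+V(21): 30≡4 → E
L(11)+R(17): 28≡2 → C
Y(24)+J(9): 33≡7 → H
D(3)+T(19): 22 → W
N(13)+N(13): 26≡0 → A
B(1)+T(19): 20 → U
U(20)+V(21): 41≡15 → P
Z(25)+R(17): 42≡16 → Q

MNWMHPGJECHWAUPQ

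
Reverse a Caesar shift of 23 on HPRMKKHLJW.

H(7): 7−23=-16≡10 → K
P(15): 15−23=-8≡18 → S
R(17): 17−23=-6≡20 → U
M(12): 12−23=-11≡15 → P
K(10): 10−23=-13≡13 → N
K(10): 10−23=-13≡13 → N
H(7): 7−23=-16≡10 → K
L(11): 11−23=-12≡14 → O
J(9): 9−23=-14≡12 → M
W(22): 22−23=-1≡25 → Z

KSUPNNKOMZ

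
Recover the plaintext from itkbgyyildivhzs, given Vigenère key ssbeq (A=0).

qbjxqgghhnqdgvc

Repeat the key across the ciphertext: ssbeqssbeqssbeq
i(8)−s(18): -10≡16 → q
t(19)−s(18): 1 → b
k(10)−b(1): 9 → j
b(1)−e(4): -3≡23 → x
g(6)−q(16): -10≡16 → q
y(24)−s(18): 6 → g
y(24)−s(18): 6 → g
i(8)−b(1): 7 → h
l(11)−e(4): 7 → h
d(3)−q(16): -13≡13 → n
i(8)−s(18): -10≡16 → q
v(21)−s(18): 3 → d
h(7)−b(1): 6 → g
z(25)−e(4): 21 → v
s(18)−q(16): 2 → c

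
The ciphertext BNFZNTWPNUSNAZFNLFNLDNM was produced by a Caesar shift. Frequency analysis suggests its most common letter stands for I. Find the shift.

The most frequent ciphertext letter is N (appears 7 times).
N is position 13; I is position 8.
Shift = 5.

5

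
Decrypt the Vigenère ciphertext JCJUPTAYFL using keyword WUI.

NIBYVLEEXP

Repeat the key across the ciphertext: WUIWUIWUIW
J(9)−W(22): -13≡13 → N
C(2)−U(20): -18≡8 → I
J(9)−I(8): 1 → B
U(20)−W(22): -2≡24 → Y
P(15)−U(20): -5≡21 → V
T(19)−I(8): 11 → L
A(0)−W(22): -22≡4 → E
Y(24)−U(20): 4 → E
F(5)−I(8): -3≡23 → X
L(11)−W(22): -11≡15 → P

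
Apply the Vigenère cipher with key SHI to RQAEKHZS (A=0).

Repeat the key across the message: SHISHISH
R(17)+S(18): 35≡9 → J
Q(16)+H(7): 23 → X
A(0)+I(8): 8 → I
E(4)+S(18): 22 → W
K(10)+H(7): 17 → R
H(7)+I(8): 15 → P
Z(25)+S(18): 43≡17 → R
S(18)+H(7): 25 → Z

JXIWRPRZ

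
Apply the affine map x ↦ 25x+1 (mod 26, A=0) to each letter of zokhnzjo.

z(25): 25·25+1=626≡2 → c
o(14): 25·14+1=351≡13 → n
k(10): 25·10+1=251≡17 → r
h(7): 25·7+1=176≡20 → u
n(13): 25·13+1=326≡14 → o
z(25): 25·25+1=626≡2 → c
j(9): 25·9+1=226≡18 → s
o(14): 25·14+1=351≡13 → n

cnruocsn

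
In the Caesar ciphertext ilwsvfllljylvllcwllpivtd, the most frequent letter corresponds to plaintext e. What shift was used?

7

The most frequent ciphertext letter is l (appears 9 times).
l is position 11; e is position 4.
Shift = 7.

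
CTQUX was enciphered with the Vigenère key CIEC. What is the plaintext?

Repeat the key across the ciphertext: CIECC
C(2)−C(2): 0 → A
T(19)−I(8): 11 → L
Q(16)−E(4): 12 → M
U(20)−C(2): 18 → S
X(23)−C(2): 21 → V

ALMSV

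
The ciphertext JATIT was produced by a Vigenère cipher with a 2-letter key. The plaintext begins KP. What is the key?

ZL

Subtract each crib letter from the matching ciphertext letter (mod 26):
J(9)−K(10)=-1≡25 → Z
A(0)−P(15)=-15≡11 → L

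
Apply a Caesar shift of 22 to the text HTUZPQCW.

H(7): 7+22=29≡3 → D
T(19): 19+22=41≡15 → P
U(20): 20+22=42≡16 → Q
Z(25): 25+22=47≡21 → V
P(15): 15+22=37≡11 → L
Q(16): 16+22=38≡12 → M
C(2): 2+22=24 → Y
W(22): 22+22=44≡18 → S

DPQVLMYS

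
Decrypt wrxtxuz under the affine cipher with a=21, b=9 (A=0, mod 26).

The inverse of 21 mod 26 is 5, since 21·5=105≡1. Apply D(y)=5·(y−9) mod 26:
w(22): 5·(22−9)=65≡13 → n
r(17): 5·(17−9)=40≡14 → o
x(23): 5·(23−9)=70≡18 → s
t(19): 5·(19−9)=50≡24 → y
x(23): 5·(23−9)=70≡18 → s
u(20): 5·(20−9)=55≡3 → d
z(25): 5·(25−9)=80≡2 → c

nosysdc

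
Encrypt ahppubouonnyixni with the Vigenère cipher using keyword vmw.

vtlkgxjgkizudjjd

Repeat the key across the message: vmwvmwvmwvmwvmwv
a(0)+v(21): 21 → v
h(7)+m(12): 19 → t
p(15)+w(22): 37≡11 → l
p(15)+v(21): 36≡10 → k
u(20)+m(12): 32≡6 → g
b(1)+w(22): 23 → x
o(14)+v(21): 35≡9 → j
u(20)+m(12): 32≡6 → g
o(14)+w(22): 36≡10 → k
n(13)+v(21): 34≡8 → i
n(13)+m(12): 25 → z
y(24)+w(22): 46≡20 → u
i(8)+v(21): 29≡3 → d
x(23)+m(12): 35≡9 → j
n(13)+w(22): 35≡9 → j
i(8)+v(21): 29≡3 → d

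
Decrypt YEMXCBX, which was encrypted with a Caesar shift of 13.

LRZKPOK

Y(24): 24−13=11 → L
E(4): 4−13=-9≡17 → R
M(12): 12−13=-1≡25 → Z
X(23): 23−13=10 → K
C(2): 2−13=-11≡15 → P
B(1): 1−13=-12≡14 → O
X(23): 23−13=10 → K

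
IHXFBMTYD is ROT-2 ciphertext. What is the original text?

GFVDZKRWB

I(8): 8−2=6 → G
H(7): 7−2=5 → F
X(23): 23−2=21 → V
F(5): 5−2=3 → D
B(1): 1−2=-1≡25 → Z
M(12): 12−2=10 → K
T(19): 19−2=17 → R
Y(24): 24−2=22 → W
D(3): 3−2=1 → B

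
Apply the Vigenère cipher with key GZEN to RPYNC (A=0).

XOCAI

Repeat the key across the message: GZENG
R(17)+G(6): 23 → X
P(15)+Z(25): 40≡14 → O
Y(24)+E(4): 28≡2 → C
N(13)+N(13): 26≡0 → A
C(2)+G(6): 8 → I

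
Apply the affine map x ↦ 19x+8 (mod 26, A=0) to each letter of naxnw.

n(13): 19·13+8=255≡21 → v
a(0): 19·0+8=8 → i
x(23): 19·23+8=445≡3 → d
n(13): 19·13+8=255≡21 → v
w(22): 19·22+8=426≡10 → k

vidvk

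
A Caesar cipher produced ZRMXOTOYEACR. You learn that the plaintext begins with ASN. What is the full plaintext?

ASNYPUPZFBDS

From the crib: Z(25)−A(0)=25, so the shift is 25.
Subtract 25 from each ciphertext letter:
Z(25): 25−25=0 → A
R(17): 17−25=-8≡18 → S
M(12): 12−25=-13≡13 → N
X(23): 23−25=-2≡24 → Y
O(14): 14−25=-11≡15 → P
T(19): 19−25=-6≡20 → U
O(14): 14−25=-11≡15 → P
Y(24): 24−25=-1≡25 → Z
E(4): 4−25=-21≡5 → F
A(0): 0−25=-25≡1 → B
C(2): 2−25=-23≡3 → D
R(17): 17−25=-8≡18 → S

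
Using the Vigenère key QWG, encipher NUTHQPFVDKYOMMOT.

Repeat the key across the message: QWGQWGQWGQWGQWGQ
N(13)+Q(16): 29≡3 → D
U(20)+W(22): 42≡16 → Q
T(19)+G(6): 25 → Z
H(7)+Q(16): 23 → X
Q(16)+W(22): 38≡12 → M
P(15)+G(6): 21 → V
F(5)+Q(16): 21 → V
V(21)+W(22): 43≡17 → R
D(3)+G(6): 9 → J
K(10)+Q(16): 26≡0 → A
Y(24)+W(22): 46≡20 → U
O(14)+G(6): 20 → U
M(12)+Q(16): 28≡2 → C
M(12)+W(22): 34≡8 → I
O(14)+G(6): 20 → U
T(19)+Q(16): 35≡9 → J

DQZXMVVRJAUUCIUJ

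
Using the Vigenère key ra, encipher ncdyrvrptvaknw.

Repeat the key across the message: rarararararara
n(13)+r(17): 30≡4 → e
c(2)+a(0): 2 → c
d(3)+r(17): 20 → u
y(24)+a(0): 24 → y
r(17)+r(17): 34≡8 → i
v(21)+a(0): 21 → v
r(17)+r(17): 34≡8 → i
p(15)+a(0): 15 → p
t(19)+r(17): 36≡10 → k
v(21)+a(0): 21 → v
a(0)+r(17): 17 → r
k(10)+a(0): 10 → k
n(13)+r(17): 30≡4 → e
w(22)+a(0): 22 → w

ecuyivipkvrkew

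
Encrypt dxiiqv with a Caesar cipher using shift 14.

d(3): 3+14=17 → r
x(23): 23+14=37≡11 → l
i(8): 8+14=22 → w
i(8): 8+14=22 → w
q(16): 16+14=30≡4 → e
v(21): 21+14=35≡9 → j

rlwwej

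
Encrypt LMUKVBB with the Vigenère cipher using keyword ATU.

Repeat the key across the message: ATUATUA
L(11)+A(0): 11 → L
M(12)+T(19): 31≡5 → F
U(20)+U(20): 40≡14 → O
K(10)+A(0): 10 → K
V(21)+T(19): 40≡14 → O
B(1)+U(20): 21 → V
B(1)+A(0): 1 → B

LFOKOVB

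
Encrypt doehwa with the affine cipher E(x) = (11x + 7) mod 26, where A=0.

d(3): 11·3+7=40≡14 → o
o(14): 11·14+7=161≡5 → f
e(4): 11·4+7=51≡25 → z
h(7): 11·7+7=84≡6 → g
w(22): 11·22+7=249≡15 → p
a(0): 11·0+7=7 → h

ofzgph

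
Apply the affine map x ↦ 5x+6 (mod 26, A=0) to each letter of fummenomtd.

f(5): 5·5+6=31≡5 → f
u(20): 5·20+6=106≡2 → c
m(12): 5·12+6=66≡14 → o
m(12): 5·12+6=66≡14 → o
e(4): 5·4+6=26≡0 → a
n(13): 5·13+6=71≡19 → t
o(14): 5·14+6=76≡24 → y
m(12): 5·12+6=66≡14 → o
t(19): 5·19+6=101≡23 → x
d(3): 5·3+6=21 → v

fcooatyoxv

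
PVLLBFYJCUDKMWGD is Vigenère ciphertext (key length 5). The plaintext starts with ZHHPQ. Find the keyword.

QOEWL

Subtract each crib letter from the matching ciphertext letter (mod 26):
P(15)−Z(25)=-10≡16 → Q
V(21)−H(7)=14 → O
L(11)−H(7)=4 → E
L(11)−P(15)=-4≡22 → W
B(1)−Q(16)=-15≡11 → L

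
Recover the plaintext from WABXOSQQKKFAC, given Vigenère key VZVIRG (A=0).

Repeat the key across the ciphertext: VZVIRGVZVIRGV
W(22)−V(21): 1 → B
A(0)−Z(25): -25≡1 → B
B(1)−V(21): -20≡6 → G
X(23)−I(8): 15 → P
O(14)−R(17): -3≡23 → X
S(18)−G(6): 12 → M
Q(16)−V(21): -5≡21 → V
Q(16)−Z(25): -9≡17 → R
K(10)−V(21): -11≡15 → P
K(10)−I(8): 2 → C
F(5)−R(17): -12≡14 → O
A(0)−G(6): -6≡20 → U
C(2)−V(21): -19≡7 → H

BBGPXMVRPCOUH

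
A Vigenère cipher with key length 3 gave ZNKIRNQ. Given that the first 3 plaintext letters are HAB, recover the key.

SNJ

Subtract each crib letter from the matching ciphertext letter (mod 26):
Z(25)−H(7)=18 → S
N(13)−A(0)=13 → N
K(10)−B(1)=9 → J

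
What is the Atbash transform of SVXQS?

S(18) → H(7)
V(21) → E(4)
X(23) → C(2)
Q(16) → J(9)
S(18) → H(7)

HECJH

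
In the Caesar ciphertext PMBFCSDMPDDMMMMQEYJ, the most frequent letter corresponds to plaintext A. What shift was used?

12

The most frequent ciphertext letter is M (appears 6 times).
M is position 12; A is position 0.
Shift = 12.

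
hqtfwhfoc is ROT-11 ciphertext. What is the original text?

h(7): 7−11=-4≡22 → w
q(16): 16−11=5 → f
t(19): 19−11=8 → i
f(5): 5−11=-6≡20 → u
w(22): 22−11=11 → l
h(7): 7−11=-4≡22 → w
f(5): 5−11=-6≡20 → u
o(14): 14−11=3 → d
c(2): 2−11=-9≡17 → r

wfiulwudr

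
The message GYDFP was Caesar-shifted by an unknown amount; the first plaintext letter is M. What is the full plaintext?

MEJLV

From the crib: G(6)−M(12)=-6≡20, so the shift is 20.
Subtract 20 from each ciphertext letter:
G(6): 6−20=-14≡12 → M
Y(24): 24−20=4 → E
D(3): 3−20=-17≡9 → J
F(5): 5−20=-15≡11 → L
P(15): 15−20=-5≡21 → V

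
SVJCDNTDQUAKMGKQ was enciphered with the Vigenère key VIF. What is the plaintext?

XNEHVIYVLZSFRYFV

Repeat the key across the ciphertext: VIFVIFVIFVIFVIFV
S(18)−V(21): -3≡23 → X
V(21)−I(8): 13 → N
J(9)−F(5): 4 → E
C(2)−V(21): -19≡7 → H
D(3)−I(8): -5≡21 → V
N(13)−F(5): 8 → I
T(19)−V(21): -2≡24 → Y
D(3)−I(8): -5≡21 → V
Q(16)−F(5): 11 → L
U(20)−V(21): -1≡25 → Z
A(0)−I(8): -8≡18 → S
K(10)−F(5): 5 → F
M(12)−V(21): -9≡17 → R
G(6)−I(8): -2≡24 → Y
K(10)−F(5): 5 → F
Q(16)−V(21): -5≡21 → V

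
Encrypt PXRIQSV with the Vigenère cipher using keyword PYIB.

Repeat the key across the message: PYIBPYI
P(15)+P(15): 30≡4 → E
X(23)+Y(24): 47≡21 → V
R(17)+I(8): 25 → Z
I(8)+B(1): 9 → J
Q(16)+P(15): 31≡5 → F
S(18)+Y(24): 42≡16 → Q
V(21)+I(8): 29≡3 → D

EVZJFQD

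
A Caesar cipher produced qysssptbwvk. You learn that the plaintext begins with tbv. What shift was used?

From the crib: q(16)−t(19)=-3≡23, so the shift is 23.

23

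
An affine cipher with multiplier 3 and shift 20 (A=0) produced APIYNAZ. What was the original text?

The inverse of 3 mod 26 is 9, since 3·9=27≡1. Apply D(y)=9·(y−20) mod 26:
A(0): 9·(0−20)=-180≡2 → C
P(15): 9·(15−20)=-45≡7 → H
I(8): 9·(8−20)=-108≡22 → W
Y(24): 9·(24−20)=36≡10 → K
N(13): 9·(13−20)=-63≡15 → P
A(0): 9·(0−20)=-180≡2 → C
Z(25): 9·(25−20)=45≡19 → T

CHWKPCT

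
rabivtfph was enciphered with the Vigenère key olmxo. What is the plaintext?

Repeat the key across the ciphertext: olmxoolmx
r(17)−o(14): 3 → d
a(0)−l(11): -11≡15 → p
b(1)−m(12): -11≡15 → p
i(8)−x(23): -15≡11 → l
v(21)−o(14): 7 → h
t(19)−o(14): 5 → f
f(5)−l(11): -6≡20 → u
p(15)−m(12): 3 → d
h(7)−x(23): -16≡10 → k

dpplhfudk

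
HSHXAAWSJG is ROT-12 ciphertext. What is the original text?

VGVLOOKGXU

H(7): 7−12=-5≡21 → V
S(18): 18−12=6 → G
H(7): 7−12=-5≡21 → V
X(23): 23−12=11 → L
A(0): 0−12=-12≡14 → O
A(0): 0−12=-12≡14 → O
W(22): 22−12=10 → K
S(18): 18−12=6 → G
J(9): 9−12=-3≡23 → X
G(6): 6−12=-6≡20 → U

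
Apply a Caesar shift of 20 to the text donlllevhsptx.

d(3): 3+20=23 → x
o(14): 14+20=34≡8 → i
n(13): 13+20=33≡7 → h
l(11): 11+20=31≡5 → f
l(11): 11+20=31≡5 → f
l(11): 11+20=31≡5 → f
e(4): 4+20=24 → y
v(21): 21+20=41≡15 → p
h(7): 7+20=27≡1 → b
s(18): 18+20=38≡12 → m
p(15): 15+20=35≡9 → j
t(19): 19+20=39≡13 → n
x(23): 23+20=43≡17 → r

xihfffypbmjnr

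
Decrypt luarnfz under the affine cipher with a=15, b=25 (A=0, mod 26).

The inverse of 15 mod 26 is 7, since 15·7=105≡1. Apply D(y)=7·(y−25) mod 26:
l(11): 7·(11−25)=-98≡6 → g
u(20): 7·(20−25)=-35≡17 → r
a(0): 7·(0−25)=-175≡7 → h
r(17): 7·(17−25)=-56≡22 → w
n(13): 7·(13−25)=-84≡20 → u
f(5): 7·(5−25)=-140≡16 → q
z(25): 7·(25−25)=0 → a

grhwuqa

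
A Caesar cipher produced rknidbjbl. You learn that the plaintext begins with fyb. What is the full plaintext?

fybwrpxpz

From the crib: r(17)−f(5)=12, so the shift is 12.
Subtract 12 from each ciphertext letter:
r(17): 17−12=5 → f
k(10): 10−12=-2≡24 → y
n(13): 13−12=1 → b
i(8): 8−12=-4≡22 → w
d(3): 3−12=-9≡17 → r
b(1): 1−12=-11≡15 → p
j(9): 9−12=-3≡23 → x
b(1): 1−12=-11≡15 → p
l(11): 11−12=-1≡25 → z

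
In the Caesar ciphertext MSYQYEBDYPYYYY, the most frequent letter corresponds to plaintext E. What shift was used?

The most frequent ciphertext letter is Y (appears 7 times).
Y is position 24; E is position 4.
Shift = 20.

20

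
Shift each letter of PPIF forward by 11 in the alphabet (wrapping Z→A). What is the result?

AATQ

P(15): 15+11=26≡0 → A
P(15): 15+11=26≡0 → A
I(8): 8+11=19 → T
F(5): 5+11=16 → Q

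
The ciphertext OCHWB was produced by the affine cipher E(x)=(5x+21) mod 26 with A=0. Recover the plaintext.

The inverse of 5 mod 26 is 21, since 5·21=105≡1. Apply D(y)=21·(y−21) mod 26:
O(14): 21·(14−21)=-147≡9 → J
C(2): 21·(2−21)=-399≡17 → R
H(7): 21·(7−21)=-294≡18 → S
W(22): 21·(22−21)=21 → V
B(1): 21·(1−21)=-420≡22 → W

JRSVW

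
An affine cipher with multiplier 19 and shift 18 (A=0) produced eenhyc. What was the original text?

The inverse of 19 mod 26 is 11, since 19·11=209≡1. Apply D(y)=11·(y−18) mod 26:
e(4): 11·(4−18)=-154≡2 → c
e(4): 11·(4−18)=-154≡2 → c
n(13): 11·(13−18)=-55≡23 → x
h(7): 11·(7−18)=-121≡9 → j
y(24): 11·(24−18)=66≡14 → o
c(2): 11·(2−18)=-176≡6 → g

ccxjog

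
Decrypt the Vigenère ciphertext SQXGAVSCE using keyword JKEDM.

JGTDOMIYB

Repeat the key across the ciphertext: JKEDMJKED
S(18)−J(9): 9 → J
Q(16)−K(10): 6 → G
X(23)−E(4): 19 → T
G(6)−D(3): 3 → D
A(0)−M(12): -12≡14 → O
V(21)−J(9): 12 → M
S(18)−K(10): 8 → I
C(2)−E(4): -2≡24 → Y
E(4)−D(3): 1 → B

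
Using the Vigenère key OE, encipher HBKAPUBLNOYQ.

Repeat the key across the message: OEOEOEOEOEOE
H(7)+O(14): 21 → V
B(1)+E(4): 5 → F
K(10)+O(14): 24 → Y
A(0)+E(4): 4 → E
P(15)+O(14): 29≡3 → D
U(20)+E(4): 24 → Y
B(1)+O(14): 15 → P
L(11)+E(4): 15 → P
N(13)+O(14): 27≡1 → B
O(14)+E(4): 18 → S
Y(24)+O(14): 38≡12 → M
Q(16)+E(4): 20 → U

VFYEDYPPBSMU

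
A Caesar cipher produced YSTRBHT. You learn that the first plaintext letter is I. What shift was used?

16

From the crib: Y(24)−I(8)=16, so the shift is 16.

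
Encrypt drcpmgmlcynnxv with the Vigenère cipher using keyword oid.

Repeat the key across the message: oidoidoidoidoi
d(3)+o(14): 17 → r
r(17)+i(8): 25 → z
c(2)+d(3): 5 → f
p(15)+o(14): 29≡3 → d
m(12)+i(8): 20 → u
g(6)+d(3): 9 → j
m(12)+o(14): 26≡0 → a
l(11)+i(8): 19 → t
c(2)+d(3): 5 → f
y(24)+o(14): 38≡12 → m
n(13)+i(8): 21 → v
n(13)+d(3): 16 → q
x(23)+o(14): 37≡11 → l
v(21)+i(8): 29≡3 → d

rzfdujatfmvqld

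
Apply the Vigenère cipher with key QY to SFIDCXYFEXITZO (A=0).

IDYBSVODUVYRPM

Repeat the key across the message: QYQYQYQYQYQYQY
S(18)+Q(16): 34≡8 → I
F(5)+Y(24): 29≡3 → D
I(8)+Q(16): 24 → Y
D(3)+Y(24): 27≡1 → B
C(2)+Q(16): 18 → S
X(23)+Y(24): 47≡21 → V
Y(24)+Q(16): 40≡14 → O
F(5)+Y(24): 29≡3 → D
E(4)+Q(16): 20 → U
X(23)+Y(24): 47≡21 → V
I(8)+Q(16): 24 → Y
T(19)+Y(24): 43≡17 → R
Z(25)+Q(16): 41≡15 → P
O(14)+Y(24): 38≡12 → M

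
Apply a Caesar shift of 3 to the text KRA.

K(10): 10+3=13 → N
R(17): 17+3=20 → U
A(0): 0+3=3 → D

NUD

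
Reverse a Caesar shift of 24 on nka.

pmc

n(13): 13−24=-11≡15 → p
k(10): 10−24=-14≡12 → m
a(0): 0−24=-24≡2 → c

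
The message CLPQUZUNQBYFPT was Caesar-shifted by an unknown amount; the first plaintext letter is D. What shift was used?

From the crib: C(2)−D(3)=-1≡25, so the shift is 25.

25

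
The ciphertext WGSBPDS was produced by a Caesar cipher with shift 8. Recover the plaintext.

OYKTHVK

W(22): 22−8=14 → O
G(6): 6−8=-2≡24 → Y
S(18): 18−8=10 → K
B(1): 1−8=-7≡19 → T
P(15): 15−8=7 → H
D(3): 3−8=-5≡21 → V
S(18): 18−8=10 → K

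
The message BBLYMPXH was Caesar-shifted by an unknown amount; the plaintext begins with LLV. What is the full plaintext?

From the crib: B(1)−L(11)=-10≡16, so the shift is 16.
Subtract 16 from each ciphertext letter:
B(1): 1−16=-15≡11 → L
B(1): 1−16=-15≡11 → L
L(11): 11−16=-5≡21 → V
Y(24): 24−16=8 → I
M(12): 12−16=-4≡22 → W
P(15): 15−16=-1≡25 → Z
X(23): 23−16=7 → H
H(7): 7−16=-9≡17 → R

LLVIWZHR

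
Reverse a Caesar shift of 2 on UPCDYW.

SNABWU

U(20): 20−2=18 → S
P(15): 15−2=13 → N
C(2): 2−2=0 → A
D(3): 3−2=1 → B
Y(24): 24−2=22 → W
W(22): 22−2=20 → U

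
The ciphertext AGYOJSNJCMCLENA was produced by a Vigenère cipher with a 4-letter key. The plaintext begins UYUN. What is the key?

Subtract each crib letter from the matching ciphertext letter (mod 26):
A(0)−U(20)=-20≡6 → G
G(6)−Y(24)=-18≡8 → I
Y(24)−U(20)=4 → E
O(14)−N(13)=1 → B

GIEB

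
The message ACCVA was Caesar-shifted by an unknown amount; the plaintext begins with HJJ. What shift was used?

From the crib: A(0)−H(7)=-7≡19, so the shift is 19.

19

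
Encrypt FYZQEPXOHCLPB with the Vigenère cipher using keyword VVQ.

ATPLZFSJXXGFW

Repeat the key across the message: VVQVVQVVQVVQV
F(5)+V(21): 26≡0 → A
Y(24)+V(21): 45≡19 → T
Z(25)+Q(16): 41≡15 → P
Q(16)+V(21): 37≡11 → L
E(4)+V(21): 25 → Z
P(15)+Q(16): 31≡5 → F
X(23)+V(21): 44≡18 → S
O(14)+V(21): 35≡9 → J
H(7)+Q(16): 23 → X
C(2)+V(21): 23 → X
L(11)+V(21): 32≡6 → G
P(15)+Q(16): 31≡5 → F
B(1)+V(21): 22 → W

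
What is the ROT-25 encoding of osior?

nrhnq

o(14): 14+25=39≡13 → n
s(18): 18+25=43≡17 → r
i(8): 8+25=33≡7 → h
o(14): 14+25=39≡13 → n
r(17): 17+25=42≡16 → q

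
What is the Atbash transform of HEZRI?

SVAIR

H(7) → S(18)
E(4) → V(21)
Z(25) → A(0)
R(17) → I(8)
I(8) → R(17)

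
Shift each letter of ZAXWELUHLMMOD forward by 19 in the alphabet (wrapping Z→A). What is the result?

Z(25): 25+19=44≡18 → S
A(0): 0+19=19 → T
X(23): 23+19=42≡16 → Q
W(22): 22+19=41≡15 → P
E(4): 4+19=23 → X
L(11): 11+19=30≡4 → E
U(20): 20+19=39≡13 → N
H(7): 7+19=26≡0 → A
L(11): 11+19=30≡4 → E
M(12): 12+19=31≡5 → F
M(12): 12+19=31≡5 → F
O(14): 14+19=33≡7 → H
D(3): 3+19=22 → W

STQPXENAEFFHW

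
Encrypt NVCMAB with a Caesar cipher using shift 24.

N(13): 13+24=37≡11 → L
V(21): 21+24=45≡19 → T
C(2): 2+24=26≡0 → A
M(12): 12+24=36≡10 → K
A(0): 0+24=24 → Y
B(1): 1+24=25 → Z

LTAKYZ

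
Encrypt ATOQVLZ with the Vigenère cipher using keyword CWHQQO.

CPVGLZB

Repeat the key across the message: CWHQQOC
A(0)+C(2): 2 → C
T(19)+W(22): 41≡15 → P
O(14)+H(7): 21 → V
Q(16)+Q(16): 32≡6 → G
V(21)+Q(16): 37≡11 → L
L(11)+O(14): 25 → Z
Z(25)+C(2): 27≡1 → B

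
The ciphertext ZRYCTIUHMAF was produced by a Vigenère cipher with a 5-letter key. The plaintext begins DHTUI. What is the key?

Subtract each crib letter from the matching ciphertext letter (mod 26):
Z(25)−D(3)=22 → W
R(17)−H(7)=10 → K
Y(24)−T(19)=5 → F
C(2)−U(20)=-18≡8 → I
T(19)−I(8)=11 → L

WKFIL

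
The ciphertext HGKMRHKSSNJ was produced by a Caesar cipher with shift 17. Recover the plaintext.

QPTVAQTBBWS

H(7): 7−17=-10≡16 → Q
G(6): 6−17=-11≡15 → P
K(10): 10−17=-7≡19 → T
M(12): 12−17=-5≡21 → V
R(17): 17−17=0 → A
H(7): 7−17=-10≡16 → Q
K(10): 10−17=-7≡19 → T
S(18): 18−17=1 → B
S(18): 18−17=1 → B
N(13): 13−17=-4≡22 → W
J(9): 9−17=-8≡18 → S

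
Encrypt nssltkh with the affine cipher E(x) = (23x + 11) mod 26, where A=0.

yjjeghq

n(13): 23·13+11=310≡24 → y
s(18): 23·18+11=425≡9 → j
s(18): 23·18+11=425≡9 → j
l(11): 23·11+11=264≡4 → e
t(19): 23·19+11=448≡6 → g
k(10): 23·10+11=241≡7 → h
h(7): 23·7+11=172≡16 → q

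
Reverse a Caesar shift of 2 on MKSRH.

M(12): 12−2=10 → K
K(10): 10−2=8 → I
S(18): 18−2=16 → Q
R(17): 17−2=15 → P
H(7): 7−2=5 → F

KIQPF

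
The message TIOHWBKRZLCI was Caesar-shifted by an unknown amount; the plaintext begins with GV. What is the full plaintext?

From the crib: T(19)−G(6)=13, so the shift is 13.
Subtract 13 from each ciphertext letter:
T(19): 19−13=6 → G
I(8): 8−13=-5≡21 → V
O(14): 14−13=1 → B
H(7): 7−13=-6≡20 → U
W(22): 22−13=9 → J
B(1): 1−13=-12≡14 → O
K(10): 10−13=-3≡23 → X
R(17): 17−13=4 → E
Z(25): 25−13=12 → M
L(11): 11−13=-2≡24 → Y
C(2): 2−13=-11≡15 → P
I(8): 8−13=-5≡21 → V

GVBUJOXEMYPV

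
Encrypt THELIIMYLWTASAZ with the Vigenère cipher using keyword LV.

Repeat the key across the message: LVLVLVLVLVLVLVL
T(19)+L(11): 30≡4 → E
H(7)+V(21): 28≡2 → C
E(4)+L(11): 15 → P
L(11)+V(21): 32≡6 → G
I(8)+L(11): 19 → T
I(8)+V(21): 29≡3 → D
M(12)+L(11): 23 → X
Y(24)+V(21): 45≡19 → T
L(11)+L(11): 22 → W
W(22)+V(21): 43≡17 → R
T(19)+L(11): 30≡4 → E
A(0)+V(21): 21 → V
S(18)+L(11): 29≡3 → D
A(0)+V(21): 21 → V
Z(25)+L(11): 36≡10 → K

ECPGTDXTWREVDVK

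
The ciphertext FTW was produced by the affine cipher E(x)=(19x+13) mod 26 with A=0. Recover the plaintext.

QOV

The inverse of 19 mod 26 is 11, since 19·11=209≡1. Apply D(y)=11·(y−13) mod 26:
F(5): 11·(5−13)=-88≡16 → Q
T(19): 11·(19−13)=66≡14 → O
W(22): 11·(22−13)=99≡21 → V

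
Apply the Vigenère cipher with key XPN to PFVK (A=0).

Repeat the key across the message: XPNX
P(15)+X(23): 38≡12 → M
F(5)+P(15): 20 → U
V(21)+N(13): 34≡8 → I
K(10)+X(23): 33≡7 → H

MUIH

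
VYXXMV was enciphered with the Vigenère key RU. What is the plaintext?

Repeat the key across the ciphertext: RURURU
V(21)−R(17): 4 → E
Y(24)−U(20): 4 → E
X(23)−R(17): 6 → G
X(23)−U(20): 3 → D
M(12)−R(17): -5≡21 → V
V(21)−U(20): 1 → B

EEGDVB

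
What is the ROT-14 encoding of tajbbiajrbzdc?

hoxppwoxfpnrq

t(19): 19+14=33≡7 → h
a(0): 0+14=14 → o
j(9): 9+14=23 → x
b(1): 1+14=15 → p
b(1): 1+14=15 → p
i(8): 8+14=22 → w
a(0): 0+14=14 → o
j(9): 9+14=23 → x
r(17): 17+14=31≡5 → f
b(1): 1+14=15 → p
z(25): 25+14=39≡13 → n
d(3): 3+14=17 → r
c(2): 2+14=16 → q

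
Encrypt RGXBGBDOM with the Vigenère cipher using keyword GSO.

Repeat the key across the message: GSOGSOGSO
R(17)+G(6): 23 → X
G(6)+S(18): 24 → Y
X(23)+O(14): 37≡11 → L
B(1)+G(6): 7 → H
G(6)+S(18): 24 → Y
B(1)+O(14): 15 → P
D(3)+G(6): 9 → J
O(14)+S(18): 32≡6 → G
M(12)+O(14): 26≡0 → A

XYLHYPJGA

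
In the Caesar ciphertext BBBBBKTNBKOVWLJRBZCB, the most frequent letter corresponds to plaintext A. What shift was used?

The most frequent ciphertext letter is B (appears 8 times).
B is position 1; A is position 0.
Shift = 1.

1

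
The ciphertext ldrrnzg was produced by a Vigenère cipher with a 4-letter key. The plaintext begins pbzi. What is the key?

Subtract each crib letter from the matching ciphertext letter (mod 26):
l(11)−p(15)=-4≡22 → w
d(3)−b(1)=2 → c
r(17)−z(25)=-8≡18 → s
r(17)−i(8)=9 → j

wcsj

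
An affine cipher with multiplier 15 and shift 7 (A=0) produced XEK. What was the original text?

IFV

The inverse of 15 mod 26 is 7, since 15·7=105≡1. Apply D(y)=7·(y−7) mod 26:
X(23): 7·(23−7)=112≡8 → I
E(4): 7·(4−7)=-21≡5 → F
K(10): 7·(10−7)=21 → V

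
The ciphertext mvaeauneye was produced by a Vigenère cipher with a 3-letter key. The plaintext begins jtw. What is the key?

dce

Subtract each crib letter from the matching ciphertext letter (mod 26):
m(12)−j(9)=3 → d
v(21)−t(19)=2 → c
a(0)−w(22)=-22≡4 → e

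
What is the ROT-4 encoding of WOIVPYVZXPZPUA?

W(22): 22+4=26≡0 → A
O(14): 14+4=18 → S
I(8): 8+4=12 → M
V(21): 21+4=25 → Z
P(15): 15+4=19 → T
Y(24): 24+4=28≡2 → C
V(21): 21+4=25 → Z
Z(25): 25+4=29≡3 → D
X(23): 23+4=27≡1 → B
P(15): 15+4=19 → T
Z(25): 25+4=29≡3 → D
P(15): 15+4=19 → T
U(20): 20+4=24 → Y
A(0): 0+4=4 → E

ASMZTCZDBTDTYE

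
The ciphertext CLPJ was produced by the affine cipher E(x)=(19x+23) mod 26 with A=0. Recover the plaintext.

The inverse of 19 mod 26 is 11, since 19·11=209≡1. Apply D(y)=11·(y−23) mod 26:
C(2): 11·(2−23)=-231≡3 → D
L(11): 11·(11−23)=-132≡24 → Y
P(15): 11·(15−23)=-88≡16 → Q
J(9): 11·(9−23)=-154≡2 → C

DYQC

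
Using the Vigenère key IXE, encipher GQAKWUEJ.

ONESTYMG

Repeat the key across the message: IXEIXEIX
G(6)+I(8): 14 → O
Q(16)+X(23): 39≡13 → N
A(0)+E(4): 4 → E
K(10)+I(8): 18 → S
W(22)+X(23): 45≡19 → T
U(20)+E(4): 24 → Y
E(4)+I(8): 12 → M
J(9)+X(23): 32≡6 → G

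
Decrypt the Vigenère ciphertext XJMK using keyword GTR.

Repeat the key across the ciphertext: GTRG
X(23)−G(6): 17 → R
J(9)−T(19): -10≡16 → Q
M(12)−R(17): -5≡21 → V
K(10)−G(6): 4 → E

RQVE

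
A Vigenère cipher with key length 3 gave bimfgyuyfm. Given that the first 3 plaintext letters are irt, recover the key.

Subtract each crib letter from the matching ciphertext letter (mod 26):
b(1)−i(8)=-7≡19 → t
i(8)−r(17)=-9≡17 → r
m(12)−t(19)=-7≡19 → t

trt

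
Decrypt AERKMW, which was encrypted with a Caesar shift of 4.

A(0): 0−4=-4≡22 → W
E(4): 4−4=0 → A
R(17): 17−4=13 → N
K(10): 10−4=6 → G
M(12): 12−4=8 → I
W(22): 22−4=18 → S

WANGIS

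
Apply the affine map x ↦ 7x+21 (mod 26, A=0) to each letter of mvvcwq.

m(12): 7·12+21=105≡1 → b
v(21): 7·21+21=168≡12 → m
v(21): 7·21+21=168≡12 → m
c(2): 7·2+21=35≡9 → j
w(22): 7·22+21=175≡19 → t
q(16): 7·16+21=133≡3 → d

bmmjtd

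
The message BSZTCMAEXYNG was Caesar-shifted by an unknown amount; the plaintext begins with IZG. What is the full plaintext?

From the crib: B(1)−I(8)=-7≡19, so the shift is 19.
Subtract 19 from each ciphertext letter:
B(1): 1−19=-18≡8 → I
S(18): 18−19=-1≡25 → Z
Z(25): 25−19=6 → G
T(19): 19−19=0 → A
C(2): 2−19=-17≡9 → J
M(12): 12−19=-7≡19 → T
A(0): 0−19=-19≡7 → H
E(4): 4−19=-15≡11 → L
X(23): 23−19=4 → E
Y(24): 24−19=5 → F
N(13): 13−19=-6≡20 → U
G(6): 6−19=-13≡13 → N

IZGAJTHLEFUN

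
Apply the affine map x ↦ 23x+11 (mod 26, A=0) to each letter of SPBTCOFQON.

JSIGFVWPVY

S(18): 23·18+11=425≡9 → J
P(15): 23·15+11=356≡18 → S
B(1): 23·1+11=34≡8 → I
T(19): 23·19+11=448≡6 → G
C(2): 23·2+11=57≡5 → F
O(14): 23·14+11=333≡21 → V
F(5): 23·5+11=126≡22 → W
Q(16): 23·16+11=379≡15 → P
O(14): 23·14+11=333≡21 → V
N(13): 23·13+11=310≡24 → Y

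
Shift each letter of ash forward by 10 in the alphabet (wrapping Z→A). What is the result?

a(0): 0+10=10 → k
s(18): 18+10=28≡2 → c
h(7): 7+10=17 → r

kcr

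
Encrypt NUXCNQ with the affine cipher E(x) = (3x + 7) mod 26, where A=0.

N(13): 3·13+7=46≡20 → U
U(20): 3·20+7=67≡15 → P
X(23): 3·23+7=76≡24 → Y
C(2): 3·2+7=13 → N
N(13): 3·13+7=46≡20 → U
Q(16): 3·16+7=55≡3 → D

UPYNUD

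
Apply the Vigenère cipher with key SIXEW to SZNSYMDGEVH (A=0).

Repeat the key across the message: SIXEWSIXEWS
S(18)+S(18): 36≡10 → K
Z(25)+I(8): 33≡7 → H
N(13)+X(23): 36≡10 → K
S(18)+E(4): 22 → W
Y(24)+W(22): 46≡20 → U
M(12)+S(18): 30≡4 → E
D(3)+I(8): 11 → L
G(6)+X(23): 29≡3 → D
E(4)+E(4): 8 → I
V(21)+W(22): 43≡17 → R
H(7)+S(18): 25 → Z

KHKWUELDIRZ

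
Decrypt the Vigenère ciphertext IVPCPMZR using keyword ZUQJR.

Repeat the key across the ciphertext: ZUQJRZUQ
I(8)−Z(25): -17≡9 → J
V(21)−U(20): 1 → B
P(15)−Q(16): -1≡25 → Z
C(2)−J(9): -7≡19 → T
P(15)−R(17): -2≡24 → Y
M(12)−Z(25): -13≡13 → N
Z(25)−U(20): 5 → F
R(17)−Q(16): 1 → B

JBZTYNFB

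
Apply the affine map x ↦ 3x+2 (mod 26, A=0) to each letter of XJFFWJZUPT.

X(23): 3·23+2=71≡19 → T
J(9): 3·9+2=29≡3 → D
F(5): 3·5+2=17 → R
F(5): 3·5+2=17 → R
W(22): 3·22+2=68≡16 → Q
J(9): 3·9+2=29≡3 → D
Z(25): 3·25+2=77≡25 → Z
U(20): 3·20+2=62≡10 → K
P(15): 3·15+2=47≡21 → V
T(19): 3·19+2=59≡7 → H

TDRRQDZKVH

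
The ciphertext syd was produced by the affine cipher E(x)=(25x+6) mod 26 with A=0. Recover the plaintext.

The inverse of 25 mod 26 is 25, since 25·25=625≡1. Apply D(y)=25·(y−6) mod 26:
s(18): 25·(18−6)=300≡14 → o
y(24): 25·(24−6)=450≡8 → i
d(3): 25·(3−6)=-75≡3 → d

oid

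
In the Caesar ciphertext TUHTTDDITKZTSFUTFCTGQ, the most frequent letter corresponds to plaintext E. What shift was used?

15

The most frequent ciphertext letter is T (appears 7 times).
T is position 19; E is position 4.
Shift = 15.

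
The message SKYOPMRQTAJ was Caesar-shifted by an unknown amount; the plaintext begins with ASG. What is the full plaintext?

From the crib: S(18)−A(0)=18, so the shift is 18.
Subtract 18 from each ciphertext letter:
S(18): 18−18=0 → A
K(10): 10−18=-8≡18 → S
Y(24): 24−18=6 → G
O(14): 14−18=-4≡22 → W
P(15): 15−18=-3≡23 → X
M(12): 12−18=-6≡20 → U
R(17): 17−18=-1≡25 → Z
Q(16): 16−18=-2≡24 → Y
T(19): 19−18=1 → B
A(0): 0−18=-18≡8 → I
J(9): 9−18=-9≡17 → R

ASGWXUZYBIR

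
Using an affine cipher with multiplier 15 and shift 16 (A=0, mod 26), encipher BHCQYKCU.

FRUWMKUE

B(1): 15·1+16=31≡5 → F
H(7): 15·7+16=121≡17 → R
C(2): 15·2+16=46≡20 → U
Q(16): 15·16+16=256≡22 → W
Y(24): 15·24+16=376≡12 → M
K(10): 15·10+16=166≡10 → K
C(2): 15·2+16=46≡20 → U
U(20): 15·20+16=316≡4 → E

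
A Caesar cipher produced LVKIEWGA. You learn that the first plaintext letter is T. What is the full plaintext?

TDSQMEOI

From the crib: L(11)−T(19)=-8≡18, so the shift is 18.
Subtract 18 from each ciphertext letter:
L(11): 11−18=-7≡19 → T
V(21): 21−18=3 → D
K(10): 10−18=-8≡18 → S
I(8): 8−18=-10≡16 → Q
E(4): 4−18=-14≡12 → M
W(22): 22−18=4 → E
G(6): 6−18=-12≡14 → O
A(0): 0−18=-18≡8 → I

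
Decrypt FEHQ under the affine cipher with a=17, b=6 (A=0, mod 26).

DGXW

The inverse of 17 mod 26 is 23, since 17·23=391≡1. Apply D(y)=23·(y−6) mod 26:
F(5): 23·(5−6)=-23≡3 → D
E(4): 23·(4−6)=-46≡6 → G
H(7): 23·(7−6)=23 → X
Q(16): 23·(16−6)=230≡22 → W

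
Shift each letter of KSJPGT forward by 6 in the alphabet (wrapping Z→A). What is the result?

K(10): 10+6=16 → Q
S(18): 18+6=24 → Y
J(9): 9+6=15 → P
P(15): 15+6=21 → V
G(6): 6+6=12 → M
T(19): 19+6=25 → Z

QYPVMZ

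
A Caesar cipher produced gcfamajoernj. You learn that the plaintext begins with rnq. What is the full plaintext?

rnqlxluzpcyu

From the crib: g(6)−r(17)=-11≡15, so the shift is 15.
Subtract 15 from each ciphertext letter:
g(6): 6−15=-9≡17 → r
c(2): 2−15=-13≡13 → n
f(5): 5−15=-10≡16 → q
a(0): 0−15=-15≡11 → l
m(12): 12−15=-3≡23 → x
a(0): 0−15=-15≡11 → l
j(9): 9−15=-6≡20 → u
o(14): 14−15=-1≡25 → z
e(4): 4−15=-11≡15 → p
r(17): 17−15=2 → c
n(13): 13−15=-2≡24 → y
j(9): 9−15=-6≡20 → u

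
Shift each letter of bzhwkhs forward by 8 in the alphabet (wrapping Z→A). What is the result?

b(1): 1+8=9 → j
z(25): 25+8=33≡7 → h
h(7): 7+8=15 → p
w(22): 22+8=30≡4 → e
k(10): 10+8=18 → s
h(7): 7+8=15 → p
s(18): 18+8=26≡0 → a

jhpespa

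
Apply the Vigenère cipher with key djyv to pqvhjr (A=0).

Repeat the key across the message: djyvdj
p(15)+d(3): 18 → s
q(16)+j(9): 25 → z
v(21)+y(24): 45≡19 → t
h(7)+v(21): 28≡2 → c
j(9)+d(3): 12 → m
r(17)+j(9): 26≡0 → a

sztcma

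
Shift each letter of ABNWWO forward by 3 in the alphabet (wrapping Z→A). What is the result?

DEQZZR

A(0): 0+3=3 → D
B(1): 1+3=4 → E
N(13): 13+3=16 → Q
W(22): 22+3=25 → Z
W(22): 22+3=25 → Z
O(14): 14+3=17 → R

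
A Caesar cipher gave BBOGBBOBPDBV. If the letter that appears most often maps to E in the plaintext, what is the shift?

The most frequent ciphertext letter is B (appears 6 times).
B is position 1; E is position 4.
Shift = -3≡23.

23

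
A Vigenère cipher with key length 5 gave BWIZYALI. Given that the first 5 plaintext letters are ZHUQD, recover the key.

CPOJV

Subtract each crib letter from the matching ciphertext letter (mod 26):
B(1)−Z(25)=-24≡2 → C
W(22)−H(7)=15 → P
I(8)−U(20)=-12≡14 → O
Z(25)−Q(16)=9 → J
Y(24)−D(3)=21 → V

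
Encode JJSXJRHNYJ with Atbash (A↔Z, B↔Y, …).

QQHCQISMBQ

J(9) → Q(16)
J(9) → Q(16)
S(18) → H(7)
X(23) → C(2)
J(9) → Q(16)
R(17) → I(8)
H(7) → S(18)
N(13) → M(12)
Y(24) → B(1)
J(9) → Q(16)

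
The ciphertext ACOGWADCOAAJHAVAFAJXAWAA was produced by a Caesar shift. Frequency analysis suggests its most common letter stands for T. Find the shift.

The most frequent ciphertext letter is A (appears 10 times).
A is position 0; T is position 19.
Shift = -19≡7.

7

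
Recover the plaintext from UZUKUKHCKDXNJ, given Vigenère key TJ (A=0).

Repeat the key across the ciphertext: TJTJTJTJTJTJT
U(20)−T(19): 1 → B
Z(25)−J(9): 16 → Q
U(20)−T(19): 1 → B
K(10)−J(9): 1 → B
U(20)−T(19): 1 → B
K(10)−J(9): 1 → B
H(7)−T(19): -12≡14 → O
C(2)−J(9): -7≡19 → T
K(10)−T(19): -9≡17 → R
D(3)−J(9): -6≡20 → U
X(23)−T(19): 4 → E
N(13)−J(9): 4 → E
J(9)−T(19): -10≡16 → Q

BQBBBBOTRUEEQ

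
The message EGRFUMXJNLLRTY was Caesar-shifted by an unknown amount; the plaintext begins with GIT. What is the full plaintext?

GITHWOZLPNNTVA

From the crib: E(4)−G(6)=-2≡24, so the shift is 24.
Subtract 24 from each ciphertext letter:
E(4): 4−24=-20≡6 → G
G(6): 6−24=-18≡8 → I
R(17): 17−24=-7≡19 → T
F(5): 5−24=-19≡7 → H
U(20): 20−24=-4≡22 → W
M(12): 12−24=-12≡14 → O
X(23): 23−24=-1≡25 → Z
J(9): 9−24=-15≡11 → L
N(13): 13−24=-11≡15 → P
L(11): 11−24=-13≡13 → N
L(11): 11−24=-13≡13 → N
R(17): 17−24=-7≡19 → T
T(19): 19−24=-5≡21 → V
Y(24): 24−24=0 → A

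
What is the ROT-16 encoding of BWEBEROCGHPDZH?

RMURUHESWXFTPX

B(1): 1+16=17 → R
W(22): 22+16=38≡12 → M
E(4): 4+16=20 → U
B(1): 1+16=17 → R
E(4): 4+16=20 → U
R(17): 17+16=33≡7 → H
O(14): 14+16=30≡4 → E
C(2): 2+16=18 → S
G(6): 6+16=22 → W
H(7): 7+16=23 → X
P(15): 15+16=31≡5 → F
D(3): 3+16=19 → T
Z(25): 25+16=41≡15 → P
H(7): 7+16=23 → X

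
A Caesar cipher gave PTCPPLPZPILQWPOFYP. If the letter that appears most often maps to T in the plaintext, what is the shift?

22

The most frequent ciphertext letter is P (appears 7 times).
P is position 15; T is position 19.
Shift = -4≡22.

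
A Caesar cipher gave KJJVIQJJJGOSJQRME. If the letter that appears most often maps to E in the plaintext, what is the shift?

The most frequent ciphertext letter is J (appears 6 times).
J is position 9; E is position 4.
Shift = 5.

5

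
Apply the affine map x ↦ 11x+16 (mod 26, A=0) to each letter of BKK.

BWW

B(1): 11·1+16=27≡1 → B
K(10): 11·10+16=126≡22 → W
K(10): 11·10+16=126≡22 → W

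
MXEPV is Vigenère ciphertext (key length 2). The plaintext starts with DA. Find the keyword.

JX

Subtract each crib letter from the matching ciphertext letter (mod 26):
M(12)−D(3)=9 → J
X(23)−A(0)=23 → X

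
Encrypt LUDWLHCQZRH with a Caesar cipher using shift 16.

BKTMBXSGPHX

L(11): 11+16=27≡1 → B
U(20): 20+16=36≡10 → K
D(3): 3+16=19 → T
W(22): 22+16=38≡12 → M
L(11): 11+16=27≡1 → B
H(7): 7+16=23 → X
C(2): 2+16=18 → S
Q(16): 16+16=32≡6 → G
Z(25): 25+16=41≡15 → P
R(17): 17+16=33≡7 → H
H(7): 7+16=23 → X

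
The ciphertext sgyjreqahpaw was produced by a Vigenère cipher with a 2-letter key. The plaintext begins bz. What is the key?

Subtract each crib letter from the matching ciphertext letter (mod 26):
s(18)−b(1)=17 → r
g(6)−z(25)=-19≡7 → h

rh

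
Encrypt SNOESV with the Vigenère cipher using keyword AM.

SZOQSH

Repeat the key across the message: AMAMAM
S(18)+A(0): 18 → S
N(13)+M(12): 25 → Z
O(14)+A(0): 14 → O
E(4)+M(12): 16 → Q
S(18)+A(0): 18 → S
V(21)+M(12): 33≡7 → H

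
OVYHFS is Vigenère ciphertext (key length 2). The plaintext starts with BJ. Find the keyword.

NM

Subtract each crib letter from the matching ciphertext letter (mod 26):
O(14)−B(1)=13 → N
V(21)−J(9)=12 → M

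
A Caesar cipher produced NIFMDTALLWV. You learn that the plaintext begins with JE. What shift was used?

From the crib: N(13)−J(9)=4, so the shift is 4.

4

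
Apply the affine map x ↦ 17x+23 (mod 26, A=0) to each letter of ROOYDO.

ABBPWB

R(17): 17·17+23=312≡0 → A
O(14): 17·14+23=261≡1 → B
O(14): 17·14+23=261≡1 → B
Y(24): 17·24+23=431≡15 → P
D(3): 17·3+23=74≡22 → W
O(14): 17·14+23=261≡1 → B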